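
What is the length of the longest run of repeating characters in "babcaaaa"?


Input: "babcaaaa"
Scanning for longest run:
  Position 1 ('a'): new char, reset run to 1
  Position 2 ('b'): new char, reset run to 1
  Position 3 ('c'): new char, reset run to 1
  Position 4 ('a'): new char, reset run to 1
  Position 5 ('a'): continues run of 'a', length=2
  Position 6 ('a'): continues run of 'a', length=3
  Position 7 ('a'): continues run of 'a', length=4
Longest run: 'a' with length 4

4


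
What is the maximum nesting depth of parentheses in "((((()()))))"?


Input: "((((()()))))"
Tracking depth:
  Position 0 '(': depth becomes 1
  Position 1 '(': depth becomes 2
  Position 2 '(': depth becomes 3
  Position 3 '(': depth becomes 4
  Position 4 '(': depth becomes 5
  Position 5 ')': depth becomes 4
  Position 6 '(': depth becomes 5
  Position 7 ')': depth becomes 4
  Position 8 ')': depth becomes 3
  Position 9 ')': depth becomes 2
  Position 10 ')': depth becomes 1
  Position 11 ')': depth becomes 0
Maximum depth reached: 5

5


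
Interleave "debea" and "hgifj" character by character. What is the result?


Interleaving "debea" and "hgifj":
  Position 0: 'd' from first, 'h' from second => "dh"
  Position 1: 'e' from first, 'g' from second => "eg"
  Position 2: 'b' from first, 'i' from second => "bi"
  Position 3: 'e' from first, 'f' from second => "ef"
  Position 4: 'a' from first, 'j' from second => "aj"
Result: dhegbiefaj

dhegbiefaj


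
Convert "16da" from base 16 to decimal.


Input: "16da" in base 16
Positional expansion:
  Digit '1' (value 1) x 16^3 = 4096
  Digit '6' (value 6) x 16^2 = 1536
  Digit 'd' (value 13) x 16^1 = 208
  Digit 'a' (value 10) x 16^0 = 10
Sum = 5850

5850


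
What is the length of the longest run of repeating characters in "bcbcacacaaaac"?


Input: "bcbcacacaaaac"
Scanning for longest run:
  Position 1 ('c'): new char, reset run to 1
  Position 2 ('b'): new char, reset run to 1
  Position 3 ('c'): new char, reset run to 1
  Position 4 ('a'): new char, reset run to 1
  Position 5 ('c'): new char, reset run to 1
  Position 6 ('a'): new char, reset run to 1
  Position 7 ('c'): new char, reset run to 1
  Position 8 ('a'): new char, reset run to 1
  Position 9 ('a'): continues run of 'a', length=2
  Position 10 ('a'): continues run of 'a', length=3
  Position 11 ('a'): continues run of 'a', length=4
  Position 12 ('c'): new char, reset run to 1
Longest run: 'a' with length 4

4


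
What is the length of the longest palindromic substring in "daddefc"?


Input: "daddefc"
Checking substrings for palindromes:
  [0:3] "dad" (len 3) => palindrome
  [2:4] "dd" (len 2) => palindrome
Longest palindromic substring: "dad" with length 3

3


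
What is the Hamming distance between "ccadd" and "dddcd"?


Comparing "ccadd" and "dddcd" position by position:
  Position 0: 'c' vs 'd' => differ
  Position 1: 'c' vs 'd' => differ
  Position 2: 'a' vs 'd' => differ
  Position 3: 'd' vs 'c' => differ
  Position 4: 'd' vs 'd' => same
Total differences (Hamming distance): 4

4


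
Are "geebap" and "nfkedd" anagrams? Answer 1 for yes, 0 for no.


Strings: "geebap", "nfkedd"
Sorted first:  abeegp
Sorted second: ddefkn
Differ at position 0: 'a' vs 'd' => not anagrams

0


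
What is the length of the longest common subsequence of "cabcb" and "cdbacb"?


LCS of "cabcb" and "cdbacb"
DP table:
           c    d    b    a    c    b
      0    0    0    0    0    0    0
  c   0    1    1    1    1    1    1
  a   0    1    1    1    2    2    2
  b   0    1    1    2    2    2    3
  c   0    1    1    2    2    3    3
  b   0    1    1    2    2    3    4
LCS length = dp[5][6] = 4

4


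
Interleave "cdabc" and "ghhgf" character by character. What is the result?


Interleaving "cdabc" and "ghhgf":
  Position 0: 'c' from first, 'g' from second => "cg"
  Position 1: 'd' from first, 'h' from second => "dh"
  Position 2: 'a' from first, 'h' from second => "ah"
  Position 3: 'b' from first, 'g' from second => "bg"
  Position 4: 'c' from first, 'f' from second => "cf"
Result: cgdhahbgcf

cgdhahbgcf


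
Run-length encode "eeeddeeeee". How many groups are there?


Input: eeeddeeeee
Scanning for consecutive runs:
  Group 1: 'e' x 3 (positions 0-2)
  Group 2: 'd' x 2 (positions 3-4)
  Group 3: 'e' x 5 (positions 5-9)
Total groups: 3

3


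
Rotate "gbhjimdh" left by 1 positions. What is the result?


Input: "gbhjimdh", rotate left by 1
First 1 characters: "g"
Remaining characters: "bhjimdh"
Concatenate remaining + first: "bhjimdh" + "g" = "bhjimdhg"

bhjimdhg


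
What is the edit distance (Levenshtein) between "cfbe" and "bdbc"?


Computing edit distance: "cfbe" -> "bdbc"
DP table:
           b    d    b    c
      0    1    2    3    4
  c   1    1    2    3    3
  f   2    2    2    3    4
  b   3    2    3    2    3
  e   4    3    3    3    3
Edit distance = dp[4][4] = 3

3


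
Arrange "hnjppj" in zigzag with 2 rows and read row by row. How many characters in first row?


Zigzag "hnjppj" into 2 rows:
Placing characters:
  'h' => row 0
  'n' => row 1
  'j' => row 0
  'p' => row 1
  'p' => row 0
  'j' => row 1
Rows:
  Row 0: "hjp"
  Row 1: "npj"
First row length: 3

3


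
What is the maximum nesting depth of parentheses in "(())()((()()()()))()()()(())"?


Input: "(())()((()()()()))()()()(())"
Tracking depth:
  Position 0 '(': depth becomes 1
  Position 1 '(': depth becomes 2
  Position 2 ')': depth becomes 1
  Position 3 ')': depth becomes 0
  Position 4 '(': depth becomes 1
  Position 5 ')': depth becomes 0
  Position 6 '(': depth becomes 1
  Position 7 '(': depth becomes 2
  Position 8 '(': depth becomes 3
  Position 9 ')': depth becomes 2
  Position 10 '(': depth becomes 3
  Position 11 ')': depth becomes 2
  Position 12 '(': depth becomes 3
  Position 13 ')': depth becomes 2
  Position 14 '(': depth becomes 3
  Position 15 ')': depth becomes 2
  Position 16 ')': depth becomes 1
  Position 17 ')': depth becomes 0
  Position 18 '(': depth becomes 1
  Position 19 ')': depth becomes 0
  Position 20 '(': depth becomes 1
  Position 21 ')': depth becomes 0
  Position 22 '(': depth becomes 1
  Position 23 ')': depth becomes 0
  Position 24 '(': depth becomes 1
  Position 25 '(': depth becomes 2
  Position 26 ')': depth becomes 1
  Position 27 ')': depth becomes 0
Maximum depth reached: 3

3


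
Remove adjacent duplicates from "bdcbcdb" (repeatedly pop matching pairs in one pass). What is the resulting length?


Input: bdcbcdb
Stack-based adjacent duplicate removal:
  Read 'b': push. Stack: b
  Read 'd': push. Stack: bd
  Read 'c': push. Stack: bdc
  Read 'b': push. Stack: bdcb
  Read 'c': push. Stack: bdcbc
  Read 'd': push. Stack: bdcbcd
  Read 'b': push. Stack: bdcbcdb
Final stack: "bdcbcdb" (length 7)

7


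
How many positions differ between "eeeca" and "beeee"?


Comparing "eeeca" and "beeee" position by position:
  Position 0: 'e' vs 'b' => DIFFER
  Position 1: 'e' vs 'e' => same
  Position 2: 'e' vs 'e' => same
  Position 3: 'c' vs 'e' => DIFFER
  Position 4: 'a' vs 'e' => DIFFER
Positions that differ: 3

3


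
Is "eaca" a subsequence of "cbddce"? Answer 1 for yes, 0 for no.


Check if "eaca" is a subsequence of "cbddce"
Greedy scan:
  Position 0 ('c'): no match needed
  Position 1 ('b'): no match needed
  Position 2 ('d'): no match needed
  Position 3 ('d'): no match needed
  Position 4 ('c'): no match needed
  Position 5 ('e'): matches sub[0] = 'e'
Only matched 1/4 characters => not a subsequence

0


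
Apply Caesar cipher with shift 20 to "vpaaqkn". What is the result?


Caesar cipher: shift "vpaaqkn" by 20
  'v' (pos 21) + 20 = pos 15 = 'p'
  'p' (pos 15) + 20 = pos 9 = 'j'
  'a' (pos 0) + 20 = pos 20 = 'u'
  'a' (pos 0) + 20 = pos 20 = 'u'
  'q' (pos 16) + 20 = pos 10 = 'k'
  'k' (pos 10) + 20 = pos 4 = 'e'
  'n' (pos 13) + 20 = pos 7 = 'h'
Result: pjuukeh

pjuukeh


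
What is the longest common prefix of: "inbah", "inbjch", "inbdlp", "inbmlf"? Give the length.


Words: inbah, inbjch, inbdlp, inbmlf
  Position 0: all 'i' => match
  Position 1: all 'n' => match
  Position 2: all 'b' => match
  Position 3: ('a', 'j', 'd', 'm') => mismatch, stop
LCP = "inb" (length 3)

3


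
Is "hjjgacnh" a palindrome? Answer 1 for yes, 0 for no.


Input: hjjgacnh
Reversed: hncagjjh
  Compare pos 0 ('h') with pos 7 ('h'): match
  Compare pos 1 ('j') with pos 6 ('n'): MISMATCH
  Compare pos 2 ('j') with pos 5 ('c'): MISMATCH
  Compare pos 3 ('g') with pos 4 ('a'): MISMATCH
Result: not a palindrome

0


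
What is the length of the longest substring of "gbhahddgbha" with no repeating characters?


Input: "gbhahddgbha"
Sliding window (track last position of each char):
  Position 0 ('g'): window [0,0] length 1 -- new best
  Position 1 ('b'): window [0,1] length 2 -- new best
  Position 2 ('h'): window [0,2] length 3 -- new best
  Position 3 ('a'): window [0,3] length 4 -- new best
  Position 4 ('h'): repeat (last at 2), move window start to 3
  Position 4 ('h'): window [3,4] length 2
  Position 5 ('d'): window [3,5] length 3
  Position 6 ('d'): repeat (last at 5), move window start to 6
  Position 6 ('d'): window [6,6] length 1
  Position 7 ('g'): window [6,7] length 2
  Position 8 ('b'): window [6,8] length 3
  Position 9 ('h'): window [6,9] length 4
  Position 10 ('a'): window [6,10] length 5 -- new best
Longest substring with no repeats: "dgbha" with length 5

5


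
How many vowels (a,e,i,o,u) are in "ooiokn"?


Input: ooiokn
Checking each character:
  'o' at position 0: vowel (running total: 1)
  'o' at position 1: vowel (running total: 2)
  'i' at position 2: vowel (running total: 3)
  'o' at position 3: vowel (running total: 4)
  'k' at position 4: consonant
  'n' at position 5: consonant
Total vowels: 4

4


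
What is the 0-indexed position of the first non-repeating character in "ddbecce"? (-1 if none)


Input: ddbecce
Character frequencies:
  'b': 1
  'c': 2
  'd': 2
  'e': 2
Scanning left to right for freq == 1:
  Position 0 ('d'): freq=2, skip
  Position 1 ('d'): freq=2, skip
  Position 2 ('b'): unique! => answer = 2

2


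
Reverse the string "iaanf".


Input: iaanf
Reading characters right to left:
  Position 4: 'f'
  Position 3: 'n'
  Position 2: 'a'
  Position 1: 'a'
  Position 0: 'i'
Reversed: fnaai

fnaai


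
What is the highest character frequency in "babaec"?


Input: babaec
Character counts:
  'a': 2
  'b': 2
  'c': 1
  'e': 1
Maximum frequency: 2

2


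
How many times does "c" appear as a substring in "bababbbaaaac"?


Searching for "c" in "bababbbaaaac"
Scanning each position:
  Position 0: "b" => no
  Position 1: "a" => no
  Position 2: "b" => no
  Position 3: "a" => no
  Position 4: "b" => no
  Position 5: "b" => no
  Position 6: "b" => no
  Position 7: "a" => no
  Position 8: "a" => no
  Position 9: "a" => no
  Position 10: "a" => no
  Position 11: "c" => MATCH
Total occurrences: 1

1


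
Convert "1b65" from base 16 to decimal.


Input: "1b65" in base 16
Positional expansion:
  Digit '1' (value 1) x 16^3 = 4096
  Digit 'b' (value 11) x 16^2 = 2816
  Digit '6' (value 6) x 16^1 = 96
  Digit '5' (value 5) x 16^0 = 5
Sum = 7013

7013


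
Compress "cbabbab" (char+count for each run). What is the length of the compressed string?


Input: cbabbab
Runs:
  'c' x 1 => "c1"
  'b' x 1 => "b1"
  'a' x 1 => "a1"
  'b' x 2 => "b2"
  'a' x 1 => "a1"
  'b' x 1 => "b1"
Compressed: "c1b1a1b2a1b1"
Compressed length: 12

12


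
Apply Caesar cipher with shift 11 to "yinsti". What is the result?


Caesar cipher: shift "yinsti" by 11
  'y' (pos 24) + 11 = pos 9 = 'j'
  'i' (pos 8) + 11 = pos 19 = 't'
  'n' (pos 13) + 11 = pos 24 = 'y'
  's' (pos 18) + 11 = pos 3 = 'd'
  't' (pos 19) + 11 = pos 4 = 'e'
  'i' (pos 8) + 11 = pos 19 = 't'
Result: jtydet

jtydet


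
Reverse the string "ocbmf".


Input: ocbmf
Reading characters right to left:
  Position 4: 'f'
  Position 3: 'm'
  Position 2: 'b'
  Position 1: 'c'
  Position 0: 'o'
Reversed: fmbco

fmbco


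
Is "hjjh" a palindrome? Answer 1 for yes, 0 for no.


Input: hjjh
Reversed: hjjh
  Compare pos 0 ('h') with pos 3 ('h'): match
  Compare pos 1 ('j') with pos 2 ('j'): match
Result: palindrome

1


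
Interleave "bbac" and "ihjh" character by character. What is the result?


Interleaving "bbac" and "ihjh":
  Position 0: 'b' from first, 'i' from second => "bi"
  Position 1: 'b' from first, 'h' from second => "bh"
  Position 2: 'a' from first, 'j' from second => "aj"
  Position 3: 'c' from first, 'h' from second => "ch"
Result: bibhajch

bibhajch


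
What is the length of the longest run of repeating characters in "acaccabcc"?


Input: "acaccabcc"
Scanning for longest run:
  Position 1 ('c'): new char, reset run to 1
  Position 2 ('a'): new char, reset run to 1
  Position 3 ('c'): new char, reset run to 1
  Position 4 ('c'): continues run of 'c', length=2
  Position 5 ('a'): new char, reset run to 1
  Position 6 ('b'): new char, reset run to 1
  Position 7 ('c'): new char, reset run to 1
  Position 8 ('c'): continues run of 'c', length=2
Longest run: 'c' with length 2

2


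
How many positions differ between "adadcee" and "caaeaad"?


Comparing "adadcee" and "caaeaad" position by position:
  Position 0: 'a' vs 'c' => DIFFER
  Position 1: 'd' vs 'a' => DIFFER
  Position 2: 'a' vs 'a' => same
  Position 3: 'd' vs 'e' => DIFFER
  Position 4: 'c' vs 'a' => DIFFER
  Position 5: 'e' vs 'a' => DIFFER
  Position 6: 'e' vs 'd' => DIFFER
Positions that differ: 6

6


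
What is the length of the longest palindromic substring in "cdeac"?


Input: "cdeac"
Checking substrings for palindromes:
  No multi-char palindromic substrings found
Longest palindromic substring: "c" with length 1

1


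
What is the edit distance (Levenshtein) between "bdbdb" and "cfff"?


Computing edit distance: "bdbdb" -> "cfff"
DP table:
           c    f    f    f
      0    1    2    3    4
  b   1    1    2    3    4
  d   2    2    2    3    4
  b   3    3    3    3    4
  d   4    4    4    4    4
  b   5    5    5    5    5
Edit distance = dp[5][4] = 5

5


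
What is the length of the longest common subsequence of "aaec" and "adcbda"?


LCS of "aaec" and "adcbda"
DP table:
           a    d    c    b    d    a
      0    0    0    0    0    0    0
  a   0    1    1    1    1    1    1
  a   0    1    1    1    1    1    2
  e   0    1    1    1    1    1    2
  c   0    1    1    2    2    2    2
LCS length = dp[4][6] = 2

2


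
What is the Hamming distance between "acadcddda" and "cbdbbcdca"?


Comparing "acadcddda" and "cbdbbcdca" position by position:
  Position 0: 'a' vs 'c' => differ
  Position 1: 'c' vs 'b' => differ
  Position 2: 'a' vs 'd' => differ
  Position 3: 'd' vs 'b' => differ
  Position 4: 'c' vs 'b' => differ
  Position 5: 'd' vs 'c' => differ
  Position 6: 'd' vs 'd' => same
  Position 7: 'd' vs 'c' => differ
  Position 8: 'a' vs 'a' => same
Total differences (Hamming distance): 7

7


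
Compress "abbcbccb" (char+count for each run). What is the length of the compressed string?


Input: abbcbccb
Runs:
  'a' x 1 => "a1"
  'b' x 2 => "b2"
  'c' x 1 => "c1"
  'b' x 1 => "b1"
  'c' x 2 => "c2"
  'b' x 1 => "b1"
Compressed: "a1b2c1b1c2b1"
Compressed length: 12

12


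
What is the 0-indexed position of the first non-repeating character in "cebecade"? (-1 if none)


Input: cebecade
Character frequencies:
  'a': 1
  'b': 1
  'c': 2
  'd': 1
  'e': 3
Scanning left to right for freq == 1:
  Position 0 ('c'): freq=2, skip
  Position 1 ('e'): freq=3, skip
  Position 2 ('b'): unique! => answer = 2

2


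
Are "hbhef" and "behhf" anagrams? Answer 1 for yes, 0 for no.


Strings: "hbhef", "behhf"
Sorted first:  befhh
Sorted second: befhh
Sorted forms match => anagrams

1


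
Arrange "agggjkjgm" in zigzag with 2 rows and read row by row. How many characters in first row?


Zigzag "agggjkjgm" into 2 rows:
Placing characters:
  'a' => row 0
  'g' => row 1
  'g' => row 0
  'g' => row 1
  'j' => row 0
  'k' => row 1
  'j' => row 0
  'g' => row 1
  'm' => row 0
Rows:
  Row 0: "agjjm"
  Row 1: "ggkg"
First row length: 5

5


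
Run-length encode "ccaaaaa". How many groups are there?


Input: ccaaaaa
Scanning for consecutive runs:
  Group 1: 'c' x 2 (positions 0-1)
  Group 2: 'a' x 5 (positions 2-6)
Total groups: 2

2


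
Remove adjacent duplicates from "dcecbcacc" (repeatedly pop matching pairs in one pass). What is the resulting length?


Input: dcecbcacc
Stack-based adjacent duplicate removal:
  Read 'd': push. Stack: d
  Read 'c': push. Stack: dc
  Read 'e': push. Stack: dce
  Read 'c': push. Stack: dcec
  Read 'b': push. Stack: dcecb
  Read 'c': push. Stack: dcecbc
  Read 'a': push. Stack: dcecbca
  Read 'c': push. Stack: dcecbcac
  Read 'c': matches stack top 'c' => pop. Stack: dcecbca
Final stack: "dcecbca" (length 7)

7


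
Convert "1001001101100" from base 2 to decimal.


Input: "1001001101100" in base 2
Positional expansion:
  Digit '1' (value 1) x 2^12 = 4096
  Digit '0' (value 0) x 2^11 = 0
  Digit '0' (value 0) x 2^10 = 0
  Digit '1' (value 1) x 2^9 = 512
  Digit '0' (value 0) x 2^8 = 0
  Digit '0' (value 0) x 2^7 = 0
  Digit '1' (value 1) x 2^6 = 64
  Digit '1' (value 1) x 2^5 = 32
  Digit '0' (value 0) x 2^4 = 0
  Digit '1' (value 1) x 2^3 = 8
  Digit '1' (value 1) x 2^2 = 4
  Digit '0' (value 0) x 2^1 = 0
  Digit '0' (value 0) x 2^0 = 0
Sum = 4716

4716


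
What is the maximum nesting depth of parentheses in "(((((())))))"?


Input: "(((((())))))"
Tracking depth:
  Position 0 '(': depth becomes 1
  Position 1 '(': depth becomes 2
  Position 2 '(': depth becomes 3
  Position 3 '(': depth becomes 4
  Position 4 '(': depth becomes 5
  Position 5 '(': depth becomes 6
  Position 6 ')': depth becomes 5
  Position 7 ')': depth becomes 4
  Position 8 ')': depth becomes 3
  Position 9 ')': depth becomes 2
  Position 10 ')': depth becomes 1
  Position 11 ')': depth becomes 0
Maximum depth reached: 6

6


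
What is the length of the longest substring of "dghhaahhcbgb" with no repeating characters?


Input: "dghhaahhcbgb"
Sliding window (track last position of each char):
  Position 0 ('d'): window [0,0] length 1 -- new best
  Position 1 ('g'): window [0,1] length 2 -- new best
  Position 2 ('h'): window [0,2] length 3 -- new best
  Position 3 ('h'): repeat (last at 2), move window start to 3
  Position 3 ('h'): window [3,3] length 1
  Position 4 ('a'): window [3,4] length 2
  Position 5 ('a'): repeat (last at 4), move window start to 5
  Position 5 ('a'): window [5,5] length 1
  Position 6 ('h'): window [5,6] length 2
  Position 7 ('h'): repeat (last at 6), move window start to 7
  Position 7 ('h'): window [7,7] length 1
  Position 8 ('c'): window [7,8] length 2
  Position 9 ('b'): window [7,9] length 3
  Position 10 ('g'): window [7,10] length 4 -- new best
  Position 11 ('b'): repeat (last at 9), move window start to 10
  Position 11 ('b'): window [10,11] length 2
Longest substring with no repeats: "hcbg" with length 4

4


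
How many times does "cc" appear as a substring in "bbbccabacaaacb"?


Searching for "cc" in "bbbccabacaaacb"
Scanning each position:
  Position 0: "bb" => no
  Position 1: "bb" => no
  Position 2: "bc" => no
  Position 3: "cc" => MATCH
  Position 4: "ca" => no
  Position 5: "ab" => no
  Position 6: "ba" => no
  Position 7: "ac" => no
  Position 8: "ca" => no
  Position 9: "aa" => no
  Position 10: "aa" => no
  Position 11: "ac" => no
  Position 12: "cb" => no
Total occurrences: 1

1


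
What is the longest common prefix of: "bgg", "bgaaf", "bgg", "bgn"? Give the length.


Words: bgg, bgaaf, bgg, bgn
  Position 0: all 'b' => match
  Position 1: all 'g' => match
  Position 2: ('g', 'a', 'g', 'n') => mismatch, stop
LCP = "bg" (length 2)

2


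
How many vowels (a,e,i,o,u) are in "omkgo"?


Input: omkgo
Checking each character:
  'o' at position 0: vowel (running total: 1)
  'm' at position 1: consonant
  'k' at position 2: consonant
  'g' at position 3: consonant
  'o' at position 4: vowel (running total: 2)
Total vowels: 2

2


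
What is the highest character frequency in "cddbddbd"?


Input: cddbddbd
Character counts:
  'b': 2
  'c': 1
  'd': 5
Maximum frequency: 5

5


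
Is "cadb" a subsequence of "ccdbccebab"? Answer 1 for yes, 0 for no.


Check if "cadb" is a subsequence of "ccdbccebab"
Greedy scan:
  Position 0 ('c'): matches sub[0] = 'c'
  Position 1 ('c'): no match needed
  Position 2 ('d'): no match needed
  Position 3 ('b'): no match needed
  Position 4 ('c'): no match needed
  Position 5 ('c'): no match needed
  Position 6 ('e'): no match needed
  Position 7 ('b'): no match needed
  Position 8 ('a'): matches sub[1] = 'a'
  Position 9 ('b'): no match needed
Only matched 2/4 characters => not a subsequence

0


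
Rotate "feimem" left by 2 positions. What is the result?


Input: "feimem", rotate left by 2
First 2 characters: "fe"
Remaining characters: "imem"
Concatenate remaining + first: "imem" + "fe" = "imemfe"

imemfe


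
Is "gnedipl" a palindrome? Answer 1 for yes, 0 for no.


Input: gnedipl
Reversed: lpideng
  Compare pos 0 ('g') with pos 6 ('l'): MISMATCH
  Compare pos 1 ('n') with pos 5 ('p'): MISMATCH
  Compare pos 2 ('e') with pos 4 ('i'): MISMATCH
Result: not a palindrome

0


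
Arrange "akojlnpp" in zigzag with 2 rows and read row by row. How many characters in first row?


Zigzag "akojlnpp" into 2 rows:
Placing characters:
  'a' => row 0
  'k' => row 1
  'o' => row 0
  'j' => row 1
  'l' => row 0
  'n' => row 1
  'p' => row 0
  'p' => row 1
Rows:
  Row 0: "aolp"
  Row 1: "kjnp"
First row length: 4

4


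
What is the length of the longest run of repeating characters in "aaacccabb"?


Input: "aaacccabb"
Scanning for longest run:
  Position 1 ('a'): continues run of 'a', length=2
  Position 2 ('a'): continues run of 'a', length=3
  Position 3 ('c'): new char, reset run to 1
  Position 4 ('c'): continues run of 'c', length=2
  Position 5 ('c'): continues run of 'c', length=3
  Position 6 ('a'): new char, reset run to 1
  Position 7 ('b'): new char, reset run to 1
  Position 8 ('b'): continues run of 'b', length=2
Longest run: 'a' with length 3

3


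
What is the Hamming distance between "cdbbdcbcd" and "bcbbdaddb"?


Comparing "cdbbdcbcd" and "bcbbdaddb" position by position:
  Position 0: 'c' vs 'b' => differ
  Position 1: 'd' vs 'c' => differ
  Position 2: 'b' vs 'b' => same
  Position 3: 'b' vs 'b' => same
  Position 4: 'd' vs 'd' => same
  Position 5: 'c' vs 'a' => differ
  Position 6: 'b' vs 'd' => differ
  Position 7: 'c' vs 'd' => differ
  Position 8: 'd' vs 'b' => differ
Total differences (Hamming distance): 6

6


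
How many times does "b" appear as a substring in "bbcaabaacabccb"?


Searching for "b" in "bbcaabaacabccb"
Scanning each position:
  Position 0: "b" => MATCH
  Position 1: "b" => MATCH
  Position 2: "c" => no
  Position 3: "a" => no
  Position 4: "a" => no
  Position 5: "b" => MATCH
  Position 6: "a" => no
  Position 7: "a" => no
  Position 8: "c" => no
  Position 9: "a" => no
  Position 10: "b" => MATCH
  Position 11: "c" => no
  Position 12: "c" => no
  Position 13: "b" => MATCH
Total occurrences: 5

5


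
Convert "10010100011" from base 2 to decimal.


Input: "10010100011" in base 2
Positional expansion:
  Digit '1' (value 1) x 2^10 = 1024
  Digit '0' (value 0) x 2^9 = 0
  Digit '0' (value 0) x 2^8 = 0
  Digit '1' (value 1) x 2^7 = 128
  Digit '0' (value 0) x 2^6 = 0
  Digit '1' (value 1) x 2^5 = 32
  Digit '0' (value 0) x 2^4 = 0
  Digit '0' (value 0) x 2^3 = 0
  Digit '0' (value 0) x 2^2 = 0
  Digit '1' (value 1) x 2^1 = 2
  Digit '1' (value 1) x 2^0 = 1
Sum = 1187

1187


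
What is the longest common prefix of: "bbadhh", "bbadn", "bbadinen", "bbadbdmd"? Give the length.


Words: bbadhh, bbadn, bbadinen, bbadbdmd
  Position 0: all 'b' => match
  Position 1: all 'b' => match
  Position 2: all 'a' => match
  Position 3: all 'd' => match
  Position 4: ('h', 'n', 'i', 'b') => mismatch, stop
LCP = "bbad" (length 4)

4


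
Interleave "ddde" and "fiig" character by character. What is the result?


Interleaving "ddde" and "fiig":
  Position 0: 'd' from first, 'f' from second => "df"
  Position 1: 'd' from first, 'i' from second => "di"
  Position 2: 'd' from first, 'i' from second => "di"
  Position 3: 'e' from first, 'g' from second => "eg"
Result: dfdidieg

dfdidieg


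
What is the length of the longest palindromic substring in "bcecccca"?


Input: "bcecccca"
Checking substrings for palindromes:
  [3:7] "cccc" (len 4) => palindrome
  [1:4] "cec" (len 3) => palindrome
  [3:6] "ccc" (len 3) => palindrome
  [4:7] "ccc" (len 3) => palindrome
  [3:5] "cc" (len 2) => palindrome
  [4:6] "cc" (len 2) => palindrome
Longest palindromic substring: "cccc" with length 4

4


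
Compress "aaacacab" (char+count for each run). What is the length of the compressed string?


Input: aaacacab
Runs:
  'a' x 3 => "a3"
  'c' x 1 => "c1"
  'a' x 1 => "a1"
  'c' x 1 => "c1"
  'a' x 1 => "a1"
  'b' x 1 => "b1"
Compressed: "a3c1a1c1a1b1"
Compressed length: 12

12


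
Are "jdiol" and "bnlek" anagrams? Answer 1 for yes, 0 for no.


Strings: "jdiol", "bnlek"
Sorted first:  dijlo
Sorted second: bekln
Differ at position 0: 'd' vs 'b' => not anagrams

0


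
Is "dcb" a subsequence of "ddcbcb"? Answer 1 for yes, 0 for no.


Check if "dcb" is a subsequence of "ddcbcb"
Greedy scan:
  Position 0 ('d'): matches sub[0] = 'd'
  Position 1 ('d'): no match needed
  Position 2 ('c'): matches sub[1] = 'c'
  Position 3 ('b'): matches sub[2] = 'b'
  Position 4 ('c'): no match needed
  Position 5 ('b'): no match needed
All 3 characters matched => is a subsequence

1


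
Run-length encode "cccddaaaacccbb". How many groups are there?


Input: cccddaaaacccbb
Scanning for consecutive runs:
  Group 1: 'c' x 3 (positions 0-2)
  Group 2: 'd' x 2 (positions 3-4)
  Group 3: 'a' x 4 (positions 5-8)
  Group 4: 'c' x 3 (positions 9-11)
  Group 5: 'b' x 2 (positions 12-13)
Total groups: 5

5


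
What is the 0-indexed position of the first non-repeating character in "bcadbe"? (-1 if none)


Input: bcadbe
Character frequencies:
  'a': 1
  'b': 2
  'c': 1
  'd': 1
  'e': 1
Scanning left to right for freq == 1:
  Position 0 ('b'): freq=2, skip
  Position 1 ('c'): unique! => answer = 1

1


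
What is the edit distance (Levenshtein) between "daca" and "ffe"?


Computing edit distance: "daca" -> "ffe"
DP table:
           f    f    e
      0    1    2    3
  d   1    1    2    3
  a   2    2    2    3
  c   3    3    3    3
  a   4    4    4    4
Edit distance = dp[4][3] = 4

4


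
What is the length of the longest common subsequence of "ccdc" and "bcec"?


LCS of "ccdc" and "bcec"
DP table:
           b    c    e    c
      0    0    0    0    0
  c   0    0    1    1    1
  c   0    0    1    1    2
  d   0    0    1    1    2
  c   0    0    1    1    2
LCS length = dp[4][4] = 2

2


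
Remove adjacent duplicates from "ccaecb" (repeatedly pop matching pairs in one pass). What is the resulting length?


Input: ccaecb
Stack-based adjacent duplicate removal:
  Read 'c': push. Stack: c
  Read 'c': matches stack top 'c' => pop. Stack: (empty)
  Read 'a': push. Stack: a
  Read 'e': push. Stack: ae
  Read 'c': push. Stack: aec
  Read 'b': push. Stack: aecb
Final stack: "aecb" (length 4)

4


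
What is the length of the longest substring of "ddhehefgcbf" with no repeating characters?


Input: "ddhehefgcbf"
Sliding window (track last position of each char):
  Position 0 ('d'): window [0,0] length 1 -- new best
  Position 1 ('d'): repeat (last at 0), move window start to 1
  Position 1 ('d'): window [1,1] length 1
  Position 2 ('h'): window [1,2] length 2 -- new best
  Position 3 ('e'): window [1,3] length 3 -- new best
  Position 4 ('h'): repeat (last at 2), move window start to 3
  Position 4 ('h'): window [3,4] length 2
  Position 5 ('e'): repeat (last at 3), move window start to 4
  Position 5 ('e'): window [4,5] length 2
  Position 6 ('f'): window [4,6] length 3
  Position 7 ('g'): window [4,7] length 4 -- new best
  Position 8 ('c'): window [4,8] length 5 -- new best
  Position 9 ('b'): window [4,9] length 6 -- new best
  Position 10 ('f'): repeat (last at 6), move window start to 7
  Position 10 ('f'): window [7,10] length 4
Longest substring with no repeats: "hefgcb" with length 6

6


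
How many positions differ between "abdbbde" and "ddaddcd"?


Comparing "abdbbde" and "ddaddcd" position by position:
  Position 0: 'a' vs 'd' => DIFFER
  Position 1: 'b' vs 'd' => DIFFER
  Position 2: 'd' vs 'a' => DIFFER
  Position 3: 'b' vs 'd' => DIFFER
  Position 4: 'b' vs 'd' => DIFFER
  Position 5: 'd' vs 'c' => DIFFER
  Position 6: 'e' vs 'd' => DIFFER
Positions that differ: 7

7


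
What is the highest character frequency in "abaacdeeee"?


Input: abaacdeeee
Character counts:
  'a': 3
  'b': 1
  'c': 1
  'd': 1
  'e': 4
Maximum frequency: 4

4


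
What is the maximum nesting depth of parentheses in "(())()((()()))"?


Input: "(())()((()()))"
Tracking depth:
  Position 0 '(': depth becomes 1
  Position 1 '(': depth becomes 2
  Position 2 ')': depth becomes 1
  Position 3 ')': depth becomes 0
  Position 4 '(': depth becomes 1
  Position 5 ')': depth becomes 0
  Position 6 '(': depth becomes 1
  Position 7 '(': depth becomes 2
  Position 8 '(': depth becomes 3
  Position 9 ')': depth becomes 2
  Position 10 '(': depth becomes 3
  Position 11 ')': depth becomes 2
  Position 12 ')': depth becomes 1
  Position 13 ')': depth becomes 0
Maximum depth reached: 3

3


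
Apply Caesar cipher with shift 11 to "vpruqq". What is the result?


Caesar cipher: shift "vpruqq" by 11
  'v' (pos 21) + 11 = pos 6 = 'g'
  'p' (pos 15) + 11 = pos 0 = 'a'
  'r' (pos 17) + 11 = pos 2 = 'c'
  'u' (pos 20) + 11 = pos 5 = 'f'
  'q' (pos 16) + 11 = pos 1 = 'b'
  'q' (pos 16) + 11 = pos 1 = 'b'
Result: gacfbb

gacfbb


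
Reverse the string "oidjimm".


Input: oidjimm
Reading characters right to left:
  Position 6: 'm'
  Position 5: 'm'
  Position 4: 'i'
  Position 3: 'j'
  Position 2: 'd'
  Position 1: 'i'
  Position 0: 'o'
Reversed: mmijdio

mmijdio


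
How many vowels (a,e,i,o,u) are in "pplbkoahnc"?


Input: pplbkoahnc
Checking each character:
  'p' at position 0: consonant
  'p' at position 1: consonant
  'l' at position 2: consonant
  'b' at position 3: consonant
  'k' at position 4: consonant
  'o' at position 5: vowel (running total: 1)
  'a' at position 6: vowel (running total: 2)
  'h' at position 7: consonant
  'n' at position 8: consonant
  'c' at position 9: consonant
Total vowels: 2

2


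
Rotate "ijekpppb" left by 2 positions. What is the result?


Input: "ijekpppb", rotate left by 2
First 2 characters: "ij"
Remaining characters: "ekpppb"
Concatenate remaining + first: "ekpppb" + "ij" = "ekpppbij"

ekpppbij


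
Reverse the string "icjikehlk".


Input: icjikehlk
Reading characters right to left:
  Position 8: 'k'
  Position 7: 'l'
  Position 6: 'h'
  Position 5: 'e'
  Position 4: 'k'
  Position 3: 'i'
  Position 2: 'j'
  Position 1: 'c'
  Position 0: 'i'
Reversed: klhekijci

klhekijci


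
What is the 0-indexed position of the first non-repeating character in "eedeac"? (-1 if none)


Input: eedeac
Character frequencies:
  'a': 1
  'c': 1
  'd': 1
  'e': 3
Scanning left to right for freq == 1:
  Position 0 ('e'): freq=3, skip
  Position 1 ('e'): freq=3, skip
  Position 2 ('d'): unique! => answer = 2

2


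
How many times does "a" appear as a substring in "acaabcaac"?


Searching for "a" in "acaabcaac"
Scanning each position:
  Position 0: "a" => MATCH
  Position 1: "c" => no
  Position 2: "a" => MATCH
  Position 3: "a" => MATCH
  Position 4: "b" => no
  Position 5: "c" => no
  Position 6: "a" => MATCH
  Position 7: "a" => MATCH
  Position 8: "c" => no
Total occurrences: 5

5


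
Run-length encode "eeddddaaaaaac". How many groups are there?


Input: eeddddaaaaaac
Scanning for consecutive runs:
  Group 1: 'e' x 2 (positions 0-1)
  Group 2: 'd' x 4 (positions 2-5)
  Group 3: 'a' x 6 (positions 6-11)
  Group 4: 'c' x 1 (positions 12-12)
Total groups: 4

4


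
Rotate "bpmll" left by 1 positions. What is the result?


Input: "bpmll", rotate left by 1
First 1 characters: "b"
Remaining characters: "pmll"
Concatenate remaining + first: "pmll" + "b" = "pmllb"

pmllb


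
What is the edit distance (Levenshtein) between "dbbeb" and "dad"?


Computing edit distance: "dbbeb" -> "dad"
DP table:
           d    a    d
      0    1    2    3
  d   1    0    1    2
  b   2    1    1    2
  b   3    2    2    2
  e   4    3    3    3
  b   5    4    4    4
Edit distance = dp[5][3] = 4

4


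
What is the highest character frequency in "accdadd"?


Input: accdadd
Character counts:
  'a': 2
  'c': 2
  'd': 3
Maximum frequency: 3

3


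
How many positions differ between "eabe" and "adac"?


Comparing "eabe" and "adac" position by position:
  Position 0: 'e' vs 'a' => DIFFER
  Position 1: 'a' vs 'd' => DIFFER
  Position 2: 'b' vs 'a' => DIFFER
  Position 3: 'e' vs 'c' => DIFFER
Positions that differ: 4

4


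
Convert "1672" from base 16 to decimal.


Input: "1672" in base 16
Positional expansion:
  Digit '1' (value 1) x 16^3 = 4096
  Digit '6' (value 6) x 16^2 = 1536
  Digit '7' (value 7) x 16^1 = 112
  Digit '2' (value 2) x 16^0 = 2
Sum = 5746

5746


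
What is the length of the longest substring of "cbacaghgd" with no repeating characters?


Input: "cbacaghgd"
Sliding window (track last position of each char):
  Position 0 ('c'): window [0,0] length 1 -- new best
  Position 1 ('b'): window [0,1] length 2 -- new best
  Position 2 ('a'): window [0,2] length 3 -- new best
  Position 3 ('c'): repeat (last at 0), move window start to 1
  Position 3 ('c'): window [1,3] length 3
  Position 4 ('a'): repeat (last at 2), move window start to 3
  Position 4 ('a'): window [3,4] length 2
  Position 5 ('g'): window [3,5] length 3
  Position 6 ('h'): window [3,6] length 4 -- new best
  Position 7 ('g'): repeat (last at 5), move window start to 6
  Position 7 ('g'): window [6,7] length 2
  Position 8 ('d'): window [6,8] length 3
Longest substring with no repeats: "cagh" with length 4

4


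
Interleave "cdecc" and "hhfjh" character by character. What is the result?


Interleaving "cdecc" and "hhfjh":
  Position 0: 'c' from first, 'h' from second => "ch"
  Position 1: 'd' from first, 'h' from second => "dh"
  Position 2: 'e' from first, 'f' from second => "ef"
  Position 3: 'c' from first, 'j' from second => "cj"
  Position 4: 'c' from first, 'h' from second => "ch"
Result: chdhefcjch

chdhefcjch


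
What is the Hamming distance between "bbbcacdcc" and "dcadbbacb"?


Comparing "bbbcacdcc" and "dcadbbacb" position by position:
  Position 0: 'b' vs 'd' => differ
  Position 1: 'b' vs 'c' => differ
  Position 2: 'b' vs 'a' => differ
  Position 3: 'c' vs 'd' => differ
  Position 4: 'a' vs 'b' => differ
  Position 5: 'c' vs 'b' => differ
  Position 6: 'd' vs 'a' => differ
  Position 7: 'c' vs 'c' => same
  Position 8: 'c' vs 'b' => differ
Total differences (Hamming distance): 8

8


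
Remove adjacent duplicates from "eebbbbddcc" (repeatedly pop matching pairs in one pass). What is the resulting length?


Input: eebbbbddcc
Stack-based adjacent duplicate removal:
  Read 'e': push. Stack: e
  Read 'e': matches stack top 'e' => pop. Stack: (empty)
  Read 'b': push. Stack: b
  Read 'b': matches stack top 'b' => pop. Stack: (empty)
  Read 'b': push. Stack: b
  Read 'b': matches stack top 'b' => pop. Stack: (empty)
  Read 'd': push. Stack: d
  Read 'd': matches stack top 'd' => pop. Stack: (empty)
  Read 'c': push. Stack: c
  Read 'c': matches stack top 'c' => pop. Stack: (empty)
Final stack: "" (length 0)

0


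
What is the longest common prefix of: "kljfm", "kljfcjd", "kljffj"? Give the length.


Words: kljfm, kljfcjd, kljffj
  Position 0: all 'k' => match
  Position 1: all 'l' => match
  Position 2: all 'j' => match
  Position 3: all 'f' => match
  Position 4: ('m', 'c', 'f') => mismatch, stop
LCP = "kljf" (length 4)

4


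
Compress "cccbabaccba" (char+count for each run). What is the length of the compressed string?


Input: cccbabaccba
Runs:
  'c' x 3 => "c3"
  'b' x 1 => "b1"
  'a' x 1 => "a1"
  'b' x 1 => "b1"
  'a' x 1 => "a1"
  'c' x 2 => "c2"
  'b' x 1 => "b1"
  'a' x 1 => "a1"
Compressed: "c3b1a1b1a1c2b1a1"
Compressed length: 16

16


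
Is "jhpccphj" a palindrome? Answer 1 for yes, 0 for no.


Input: jhpccphj
Reversed: jhpccphj
  Compare pos 0 ('j') with pos 7 ('j'): match
  Compare pos 1 ('h') with pos 6 ('h'): match
  Compare pos 2 ('p') with pos 5 ('p'): match
  Compare pos 3 ('c') with pos 4 ('c'): match
Result: palindrome

1


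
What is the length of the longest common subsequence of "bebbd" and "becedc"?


LCS of "bebbd" and "becedc"
DP table:
           b    e    c    e    d    c
      0    0    0    0    0    0    0
  b   0    1    1    1    1    1    1
  e   0    1    2    2    2    2    2
  b   0    1    2    2    2    2    2
  b   0    1    2    2    2    2    2
  d   0    1    2    2    2    3    3
LCS length = dp[5][6] = 3

3


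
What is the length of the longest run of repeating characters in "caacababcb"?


Input: "caacababcb"
Scanning for longest run:
  Position 1 ('a'): new char, reset run to 1
  Position 2 ('a'): continues run of 'a', length=2
  Position 3 ('c'): new char, reset run to 1
  Position 4 ('a'): new char, reset run to 1
  Position 5 ('b'): new char, reset run to 1
  Position 6 ('a'): new char, reset run to 1
  Position 7 ('b'): new char, reset run to 1
  Position 8 ('c'): new char, reset run to 1
  Position 9 ('b'): new char, reset run to 1
Longest run: 'a' with length 2

2


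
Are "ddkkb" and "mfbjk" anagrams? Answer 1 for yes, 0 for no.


Strings: "ddkkb", "mfbjk"
Sorted first:  bddkk
Sorted second: bfjkm
Differ at position 1: 'd' vs 'f' => not anagrams

0


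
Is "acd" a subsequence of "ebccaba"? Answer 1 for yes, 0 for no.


Check if "acd" is a subsequence of "ebccaba"
Greedy scan:
  Position 0 ('e'): no match needed
  Position 1 ('b'): no match needed
  Position 2 ('c'): no match needed
  Position 3 ('c'): no match needed
  Position 4 ('a'): matches sub[0] = 'a'
  Position 5 ('b'): no match needed
  Position 6 ('a'): no match needed
Only matched 1/3 characters => not a subsequence

0


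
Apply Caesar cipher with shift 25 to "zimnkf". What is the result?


Caesar cipher: shift "zimnkf" by 25
  'z' (pos 25) + 25 = pos 24 = 'y'
  'i' (pos 8) + 25 = pos 7 = 'h'
  'm' (pos 12) + 25 = pos 11 = 'l'
  'n' (pos 13) + 25 = pos 12 = 'm'
  'k' (pos 10) + 25 = pos 9 = 'j'
  'f' (pos 5) + 25 = pos 4 = 'e'
Result: yhlmje

yhlmje


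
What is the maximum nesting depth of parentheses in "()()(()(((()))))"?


Input: "()()(()(((()))))"
Tracking depth:
  Position 0 '(': depth becomes 1
  Position 1 ')': depth becomes 0
  Position 2 '(': depth becomes 1
  Position 3 ')': depth becomes 0
  Position 4 '(': depth becomes 1
  Position 5 '(': depth becomes 2
  Position 6 ')': depth becomes 1
  Position 7 '(': depth becomes 2
  Position 8 '(': depth becomes 3
  Position 9 '(': depth becomes 4
  Position 10 '(': depth becomes 5
  Position 11 ')': depth becomes 4
  Position 12 ')': depth becomes 3
  Position 13 ')': depth becomes 2
  Position 14 ')': depth becomes 1
  Position 15 ')': depth becomes 0
Maximum depth reached: 5

5


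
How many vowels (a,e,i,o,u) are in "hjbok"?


Input: hjbok
Checking each character:
  'h' at position 0: consonant
  'j' at position 1: consonant
  'b' at position 2: consonant
  'o' at position 3: vowel (running total: 1)
  'k' at position 4: consonant
Total vowels: 1

1


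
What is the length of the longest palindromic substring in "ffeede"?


Input: "ffeede"
Checking substrings for palindromes:
  [3:6] "ede" (len 3) => palindrome
  [0:2] "ff" (len 2) => palindrome
  [2:4] "ee" (len 2) => palindrome
Longest palindromic substring: "ede" with length 3

3


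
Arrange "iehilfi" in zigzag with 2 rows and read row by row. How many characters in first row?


Zigzag "iehilfi" into 2 rows:
Placing characters:
  'i' => row 0
  'e' => row 1
  'h' => row 0
  'i' => row 1
  'l' => row 0
  'f' => row 1
  'i' => row 0
Rows:
  Row 0: "ihli"
  Row 1: "eif"
First row length: 4

4
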